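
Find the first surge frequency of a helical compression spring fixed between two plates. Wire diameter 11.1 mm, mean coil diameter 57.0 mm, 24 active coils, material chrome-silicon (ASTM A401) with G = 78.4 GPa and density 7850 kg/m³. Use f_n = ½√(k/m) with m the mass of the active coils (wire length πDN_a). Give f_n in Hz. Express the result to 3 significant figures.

50.6 Hz

k = Gd⁴/(8D³N_a) = (78.4×10³)(11.1⁴)/(8·57.0³·24) = 33.472 N/mm = 33472 N/m
Wire length L = πDN_a = π·57.0·24 = 4297.7 mm
m = ρ·(πd²/4)·L = 7850 × 96.769×10⁻⁶ m² × 4.2977 m = 3.2647 kg
f_n = ½√(k/m) = 0.5·√(33472/3.2647) = 0.5·√(10253) = 50.628 Hz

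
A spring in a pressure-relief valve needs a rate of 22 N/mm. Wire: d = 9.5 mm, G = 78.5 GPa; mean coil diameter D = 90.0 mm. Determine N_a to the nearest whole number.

5

N_a = Gd⁴/(8D³k) = (78.5×10³ × 9.5⁴)/(8 × 90.0³ × 22)
    = 6.39387e+08 / 1.28304e+08 = 4.983 → 5 coils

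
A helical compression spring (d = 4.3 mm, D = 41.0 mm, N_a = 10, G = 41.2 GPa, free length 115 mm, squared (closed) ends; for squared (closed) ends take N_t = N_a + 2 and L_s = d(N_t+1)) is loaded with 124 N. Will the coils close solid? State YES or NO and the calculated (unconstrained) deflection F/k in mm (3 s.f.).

NO, δ = 48.5 mm

k = Gd⁴/(8D³N_a) = (41.2×10³)(4.3⁴)/(8·41.0³·10) = 2.5546 N/mm
N_t = 12; L_s = 4.3·13 = 55.9 mm; δ_solid = L₀ − L_s = 115 − 55.9 = 59.1 mm
δ = F/k = 124/2.5546 = 48.539 mm
δ < δ_solid → spring does not go solid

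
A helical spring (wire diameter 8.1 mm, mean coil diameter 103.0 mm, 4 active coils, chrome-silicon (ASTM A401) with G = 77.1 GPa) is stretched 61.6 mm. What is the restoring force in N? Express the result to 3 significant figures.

585 N

k = Gd⁴/(8D³N_a) = (77.1×10³)(8.1⁴)/(8·103.0³·4) = 9.4915 N/mm
F = k·δ = 9.4915 × 61.6 = 584.67 N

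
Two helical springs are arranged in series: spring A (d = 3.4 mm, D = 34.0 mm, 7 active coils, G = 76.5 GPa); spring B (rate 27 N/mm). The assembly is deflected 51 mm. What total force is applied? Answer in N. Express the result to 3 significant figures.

k_A = Gd⁴/(8D³N_a) = (76.5×10³)(3.4⁴)/(8·34.0³·7) = 4.6446 N/mm
Series: 1/k_eq = 1/4.6446 + 1/27 = 0.25234; k_eq = 3.9629 N/mm
F = k_eq·δ = 3.9629·51 = 202.11 N

202 N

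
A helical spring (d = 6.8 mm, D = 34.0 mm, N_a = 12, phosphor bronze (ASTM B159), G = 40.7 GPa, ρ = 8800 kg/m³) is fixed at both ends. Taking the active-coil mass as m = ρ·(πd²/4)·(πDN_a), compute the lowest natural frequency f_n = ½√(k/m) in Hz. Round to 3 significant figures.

k = Gd⁴/(8D³N_a) = (40.7×10³)(6.8⁴)/(8·34.0³·12) = 23.063 N/mm = 23063 N/m
Wire length L = πDN_a = π·34.0·12 = 1281.8 mm
m = ρ·(πd²/4)·L = 8800 × 36.317×10⁻⁶ m² × 1.2818 m = 0.40964 kg
f_n = ½√(k/m) = 0.5·√(23063/0.40964) = 0.5·√(56302) = 118.64 Hz

119 Hz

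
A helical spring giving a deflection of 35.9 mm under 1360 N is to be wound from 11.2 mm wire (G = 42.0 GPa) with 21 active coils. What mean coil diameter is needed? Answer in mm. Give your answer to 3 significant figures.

47.0 mm

Required rate k = F/δ = 1360/35.9 = 37.883 N/mm
D = (Gd⁴/(8N_a·k))^(1/3) = (42.0×10³·11.2⁴/(8·21·37.883))^(1/3)
  = (103841)^(1/3) = 47.0027 mm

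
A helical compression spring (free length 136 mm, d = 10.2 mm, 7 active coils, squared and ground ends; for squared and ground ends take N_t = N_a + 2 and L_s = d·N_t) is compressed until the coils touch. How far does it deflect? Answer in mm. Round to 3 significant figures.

44.2 mm

N_t = 9; L_s = 10.2·9 = 91.8 mm
δ_solid = L₀ − L_s = 136 − 91.8 = 44.2 mm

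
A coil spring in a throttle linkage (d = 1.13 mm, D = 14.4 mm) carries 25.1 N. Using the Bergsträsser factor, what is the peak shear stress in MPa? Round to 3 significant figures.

704 MPa

Spring index C = D/d = 14.4/1.13 = 12.7434
K_B = (4C+2)/(4C−3) = 52.973/47.973 = 1.1042
τ₀ = 8FD/(πd³) = 8·25.1·14.4/(π·1.13³) = 2891.52/4.533 = 637.88 MPa
τ_max = K·τ₀ = 1.1042 × 637.88 = 704.37 MPa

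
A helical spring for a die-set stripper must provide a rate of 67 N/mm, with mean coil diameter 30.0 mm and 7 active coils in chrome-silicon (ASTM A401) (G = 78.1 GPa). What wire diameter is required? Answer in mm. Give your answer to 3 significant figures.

d = (8D³N_a·k / G)^(1/4) = (8·30.0³·7·67 / (78.1×10³))^0.25
  = (1297.1)^0.25 = 6.0013 mm

6.00 mm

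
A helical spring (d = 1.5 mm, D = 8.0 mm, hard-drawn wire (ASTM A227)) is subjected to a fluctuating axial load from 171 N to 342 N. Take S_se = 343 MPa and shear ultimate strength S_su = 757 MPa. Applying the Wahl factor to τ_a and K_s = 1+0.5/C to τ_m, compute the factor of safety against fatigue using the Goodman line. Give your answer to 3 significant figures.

0.239

C = D/d = 8.0/1.5 = 5.3333; K_W = (4C−1)/(4C−4)+0.615/C = 1.2884; K_s = 1+0.5/C = 1.0938
F_a = (F_max−F_min)/2 = 85.5 N; F_m = (F_max+F_min)/2 = 256.5 N
τ_a = K_W·8F_aD/(πd³) = 1.2884 × 516.09 = 664.92 MPa
τ_m = K_s·8F_mD/(πd³) = 1.0938 × 1548.3 = 1693.4 MPa
Goodman: 1/n_f = τ_a/S_se + τ_m/S_su = 664.92/343 + 1693.4/757 = 1.93854 + 2.23700 = 4.1755
n_f = 1/4.1755 = 0.2395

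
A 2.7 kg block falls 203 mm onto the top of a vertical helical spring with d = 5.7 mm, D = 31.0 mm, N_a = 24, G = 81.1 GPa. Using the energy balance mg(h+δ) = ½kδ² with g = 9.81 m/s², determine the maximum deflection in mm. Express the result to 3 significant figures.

k = Gd⁴/(8D³N_a) = (81.1×10³)(5.7⁴)/(8·31.0³·24) = 14.967 N/mm
W = mg = 2.7 × 9.81 = 26.487 N
½kδ² − Wδ − Wh = 0 → δ = (W + √(W² + 2kWh))/k
δ = (26.487 + √(701.56 + 160951))/14.967 = (26.487 + 402.06)/14.967 = 28.633 mm

28.6 mm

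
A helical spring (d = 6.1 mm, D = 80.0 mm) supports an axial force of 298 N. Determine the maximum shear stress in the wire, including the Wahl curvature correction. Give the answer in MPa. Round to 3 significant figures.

297 MPa

Spring index C = D/d = 80.0/6.1 = 13.1148
K_W = (4C−1)/(4C−4) + 0.615/C = 51.459/48.459 + 0.0469 = 1.1088
τ₀ = 8FD/(πd³) = 8·298·80.0/(π·6.1³) = 190720/713.08 = 267.46 MPa
τ_max = K·τ₀ = 1.1088 × 267.46 = 296.56 MPa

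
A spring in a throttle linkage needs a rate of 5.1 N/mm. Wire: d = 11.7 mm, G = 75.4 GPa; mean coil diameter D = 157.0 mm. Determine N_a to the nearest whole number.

9

N_a = Gd⁴/(8D³k) = (75.4×10³ × 11.7⁴)/(8 × 157.0³ × 5.1)
    = 1.41291e+09 / 1.57892e+08 = 8.949 → 9 coils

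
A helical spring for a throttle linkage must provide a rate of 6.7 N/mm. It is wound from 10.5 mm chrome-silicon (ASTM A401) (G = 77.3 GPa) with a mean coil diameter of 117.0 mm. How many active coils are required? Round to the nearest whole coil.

N_a = Gd⁴/(8D³k) = (77.3×10³ × 10.5⁴)/(8 × 117.0³ × 6.7)
    = 9.39586e+08 / 8.58465e+07 = 10.94 → 11 coils

11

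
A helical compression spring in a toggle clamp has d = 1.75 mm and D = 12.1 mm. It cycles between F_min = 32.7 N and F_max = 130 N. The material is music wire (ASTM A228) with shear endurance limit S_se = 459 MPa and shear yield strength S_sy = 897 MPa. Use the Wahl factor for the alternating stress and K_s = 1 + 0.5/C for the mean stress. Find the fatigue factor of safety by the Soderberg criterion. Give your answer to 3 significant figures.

C = D/d = 12.1/1.75 = 6.9143; K_W = (4C−1)/(4C−4)+0.615/C = 1.2158; K_s = 1+0.5/C = 1.0723
F_a = (F_max−F_min)/2 = 48.65 N; F_m = (F_max+F_min)/2 = 81.35 N
τ_a = K_W·8F_aD/(πd³) = 1.2158 × 279.7 = 340.05 MPa
τ_m = K_s·8F_mD/(πd³) = 1.0723 × 467.7 = 501.52 MPa
Soderberg: 1/n_f = τ_a/S_se + τ_m/S_sy = 340.05/459 + 501.52/897 = 0.74085 + 0.55911 = 1.3
n_f = 1/1.3 = 0.7693

0.769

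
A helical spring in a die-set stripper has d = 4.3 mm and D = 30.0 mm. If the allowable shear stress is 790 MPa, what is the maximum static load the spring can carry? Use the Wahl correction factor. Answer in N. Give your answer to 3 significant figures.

C = D/d = 30.0/4.3 = 6.9767
K_W = (4C−1)/(4C−4) + 0.615/C = 26.907/23.907 + 0.0882 = 1.2136
τ_max = K·8FD/(πd³) → F_max = τ_allow·πd³/(8DK)
F_max = 790·π·4.3³/(8·30.0·1.2136) = 1.9733e+05/291.27 = 677.46 N

677 N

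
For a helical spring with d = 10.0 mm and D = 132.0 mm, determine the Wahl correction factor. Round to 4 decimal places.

1.1081

C = D/d = 132.0/10.0 = 13.2000
K_W = (4C−1)/(4C−4) + 0.615/C = 51.800/48.800 + 0.0466 = 1.1081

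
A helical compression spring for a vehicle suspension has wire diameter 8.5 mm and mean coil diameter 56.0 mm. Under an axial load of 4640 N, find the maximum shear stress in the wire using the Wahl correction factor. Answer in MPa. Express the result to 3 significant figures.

1320 MPa

Spring index C = D/d = 56.0/8.5 = 6.5882
K_W = (4C−1)/(4C−4) + 0.615/C = 25.353/22.353 + 0.0933 = 1.2276
τ₀ = 8FD/(πd³) = 8·4640·56.0/(π·8.5³) = 2.07872e+06/1929.3 = 1077.4 MPa
τ_max = K·τ₀ = 1.2276 × 1077.4 = 1322.6 MPa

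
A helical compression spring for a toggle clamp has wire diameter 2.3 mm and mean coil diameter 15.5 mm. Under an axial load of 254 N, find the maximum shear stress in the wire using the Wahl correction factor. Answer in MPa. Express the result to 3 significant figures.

1010 MPa

Spring index C = D/d = 15.5/2.3 = 6.7391
K_W = (4C−1)/(4C−4) + 0.615/C = 25.957/22.957 + 0.0913 = 1.2219
τ₀ = 8FD/(πd³) = 8·254·15.5/(π·2.3³) = 31496/38.224 = 823.99 MPa
τ_max = K·τ₀ = 1.2219 × 823.99 = 1006.9 MPa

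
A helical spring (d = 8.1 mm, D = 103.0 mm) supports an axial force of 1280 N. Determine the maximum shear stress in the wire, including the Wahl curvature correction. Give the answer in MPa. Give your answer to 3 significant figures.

Spring index C = D/d = 103.0/8.1 = 12.7160
K_W = (4C−1)/(4C−4) + 0.615/C = 49.864/46.864 + 0.0484 = 1.1124
τ₀ = 8FD/(πd³) = 8·1280·103.0/(π·8.1³) = 1.05472e+06/1669.6 = 631.73 MPa
τ_max = K·τ₀ = 1.1124 × 631.73 = 702.72 MPa

703 MPa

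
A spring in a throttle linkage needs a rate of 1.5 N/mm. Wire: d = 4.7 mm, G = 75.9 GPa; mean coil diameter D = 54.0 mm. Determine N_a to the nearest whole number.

20

N_a = Gd⁴/(8D³k) = (75.9×10³ × 4.7⁴)/(8 × 54.0³ × 1.5)
    = 3.70368e+07 / 1.88957e+06 = 19.6 → 20 coils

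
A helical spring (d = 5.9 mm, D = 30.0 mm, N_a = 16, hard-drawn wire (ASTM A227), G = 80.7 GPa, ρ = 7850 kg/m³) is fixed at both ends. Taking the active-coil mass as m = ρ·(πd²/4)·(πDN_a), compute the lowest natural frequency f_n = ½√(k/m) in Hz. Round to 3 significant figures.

148 Hz

k = Gd⁴/(8D³N_a) = (80.7×10³)(5.9⁴)/(8·30.0³·16) = 28.295 N/mm = 28295 N/m
Wire length L = πDN_a = π·30.0·16 = 1508 mm
m = ρ·(πd²/4)·L = 7850 × 27.34×10⁻⁶ m² × 1.508 m = 0.32363 kg
f_n = ½√(k/m) = 0.5·√(28295/0.32363) = 0.5·√(87429) = 147.84 Hz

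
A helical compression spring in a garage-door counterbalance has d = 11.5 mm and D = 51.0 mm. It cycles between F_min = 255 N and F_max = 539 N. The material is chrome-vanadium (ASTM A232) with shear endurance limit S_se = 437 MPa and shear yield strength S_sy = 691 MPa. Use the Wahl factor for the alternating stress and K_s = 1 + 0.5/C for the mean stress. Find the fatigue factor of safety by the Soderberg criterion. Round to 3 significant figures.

10.8

C = D/d = 51.0/11.5 = 4.4348; K_W = (4C−1)/(4C−4)+0.615/C = 1.3570; K_s = 1+0.5/C = 1.1127
F_a = (F_max−F_min)/2 = 142 N; F_m = (F_max+F_min)/2 = 397 N
τ_a = K_W·8F_aD/(πd³) = 1.3570 × 12.126 = 16.455 MPa
τ_m = K_s·8F_mD/(πd³) = 1.1127 × 33.901 = 37.723 MPa
Soderberg: 1/n_f = τ_a/S_se + τ_m/S_sy = 16.455/437 + 37.723/691 = 0.03765 + 0.05459 = 0.092246
n_f = 1/0.092246 = 10.84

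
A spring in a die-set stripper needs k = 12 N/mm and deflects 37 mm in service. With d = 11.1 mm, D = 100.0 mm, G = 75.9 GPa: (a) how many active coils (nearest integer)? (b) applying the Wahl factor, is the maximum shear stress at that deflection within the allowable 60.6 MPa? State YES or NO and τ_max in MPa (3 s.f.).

N_a = Gd⁴/(8D³k) = (75.9×10³)(11.1⁴)/(8·100.0³·12) = 12 → N_a = 12
Actual rate k = Gd⁴/(8D³·12) = 12.002 N/mm
Working load F = kδ = 12.002·37 = 444.08 N
C = 100.0/11.1 = 9.0090; K_W = (4C−1)/(4C−4)+0.615/C = 1.1619
τ_max = K_W·8FD/(πd³) = 1.1619·82.687 = 96.074 MPa
τ_max > 60.6 MPa → exceeds allowable

(a) 12 coils; (b) NO, τ_max = 96.1 MPa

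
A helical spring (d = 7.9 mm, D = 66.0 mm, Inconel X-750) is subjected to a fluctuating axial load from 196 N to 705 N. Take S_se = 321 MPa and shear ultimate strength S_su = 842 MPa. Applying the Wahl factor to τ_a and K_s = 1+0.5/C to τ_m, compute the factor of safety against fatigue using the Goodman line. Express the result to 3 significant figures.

C = D/d = 66.0/7.9 = 8.3544; K_W = (4C−1)/(4C−4)+0.615/C = 1.1756; K_s = 1+0.5/C = 1.0598
F_a = (F_max−F_min)/2 = 254.5 N; F_m = (F_max+F_min)/2 = 450.5 N
τ_a = K_W·8F_aD/(πd³) = 1.1756 × 86.754 = 101.99 MPa
τ_m = K_s·8F_mD/(πd³) = 1.0598 × 153.57 = 162.76 MPa
Goodman: 1/n_f = τ_a/S_se + τ_m/S_su = 101.99/321 + 162.76/842 = 0.31772 + 0.19330 = 0.51102
n_f = 1/0.51102 = 1.957

1.96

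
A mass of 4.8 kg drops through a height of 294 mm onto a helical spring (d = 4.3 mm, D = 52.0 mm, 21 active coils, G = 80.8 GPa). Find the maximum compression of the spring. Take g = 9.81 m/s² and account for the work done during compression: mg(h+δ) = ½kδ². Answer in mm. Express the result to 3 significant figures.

199 mm

k = Gd⁴/(8D³N_a) = (80.8×10³)(4.3⁴)/(8·52.0³·21) = 1.1694 N/mm
W = mg = 4.8 × 9.81 = 47.088 N
½kδ² − Wδ − Wh = 0 → δ = (W + √(W² + 2kWh))/k
δ = (47.088 + √(2217.3 + 32378.3))/1.1694 = (47.088 + 186)/1.1694 = 199.32 mm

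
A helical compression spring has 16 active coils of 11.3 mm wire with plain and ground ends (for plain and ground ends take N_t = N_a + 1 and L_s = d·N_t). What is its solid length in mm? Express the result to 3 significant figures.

plain and ground ends: N_t = N_a + 1 = 16 + 1 = 17
L_s = d·N_t = 11.3 × 17 = 192.1 mm

192 mm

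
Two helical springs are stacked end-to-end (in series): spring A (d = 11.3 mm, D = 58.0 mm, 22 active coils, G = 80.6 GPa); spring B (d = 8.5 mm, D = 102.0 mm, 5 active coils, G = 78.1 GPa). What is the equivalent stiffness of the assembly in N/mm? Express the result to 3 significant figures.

7.68 N/mm

k_A = Gd⁴/(8D³N_a) = (80.6×10³)(11.3⁴)/(8·58.0³·22) = 38.269 N/mm
k_B = Gd⁴/(8D³N_a) = (78.1×10³)(8.5⁴)/(8·102.0³·5) = 9.6043 N/mm
Series: 1/k_eq = 1/38.269 + 1/9.6043 = 0.13025; k_eq = 7.6775 N/mm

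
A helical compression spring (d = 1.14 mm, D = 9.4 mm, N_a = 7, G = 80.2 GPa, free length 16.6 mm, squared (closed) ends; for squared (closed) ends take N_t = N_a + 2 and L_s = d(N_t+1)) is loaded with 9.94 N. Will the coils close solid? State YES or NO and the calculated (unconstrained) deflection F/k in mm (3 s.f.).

k = Gd⁴/(8D³N_a) = (80.2×10³)(1.14⁴)/(8·9.4³·7) = 2.9122 N/mm
N_t = 9; L_s = 1.14·10 = 11.4 mm; δ_solid = L₀ − L_s = 16.6 − 11.4 = 5.2 mm
δ = F/k = 9.94/2.9122 = 3.4132 mm
δ < δ_solid → spring does not go solid

NO, δ = 3.41 mm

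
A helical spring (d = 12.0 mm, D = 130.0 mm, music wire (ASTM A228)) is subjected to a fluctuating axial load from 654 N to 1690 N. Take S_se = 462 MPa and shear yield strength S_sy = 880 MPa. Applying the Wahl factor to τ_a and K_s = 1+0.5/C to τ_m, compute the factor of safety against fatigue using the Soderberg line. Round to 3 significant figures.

C = D/d = 130.0/12.0 = 10.8333; K_W = (4C−1)/(4C−4)+0.615/C = 1.1330; K_s = 1+0.5/C = 1.0462
F_a = (F_max−F_min)/2 = 518 N; F_m = (F_max+F_min)/2 = 1172 N
τ_a = K_W·8F_aD/(πd³) = 1.1330 × 99.236 = 112.44 MPa
τ_m = K_s·8F_mD/(πd³) = 1.0462 × 224.53 = 234.89 MPa
Soderberg: 1/n_f = τ_a/S_se + τ_m/S_sy = 112.44/462 + 234.89/880 = 0.24337 + 0.26692 = 0.51029
n_f = 1/0.51029 = 1.96

1.96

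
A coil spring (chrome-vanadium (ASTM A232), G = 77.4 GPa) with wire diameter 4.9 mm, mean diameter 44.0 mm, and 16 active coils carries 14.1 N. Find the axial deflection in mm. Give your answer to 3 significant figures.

k = Gd⁴/(8D³N_a) = (77.4×10³)(4.9⁴)/(8·44.0³·16) = 4.0922 N/mm
δ = F/k = 14.1 / 4.0922 = 3.4456 mm

3.45 mm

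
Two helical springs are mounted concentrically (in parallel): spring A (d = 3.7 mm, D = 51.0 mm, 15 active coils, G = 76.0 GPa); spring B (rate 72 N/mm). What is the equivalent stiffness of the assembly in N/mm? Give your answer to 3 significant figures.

72.9 N/mm

k_A = Gd⁴/(8D³N_a) = (76.0×10³)(3.7⁴)/(8·51.0³·15) = 0.89481 N/mm
Parallel: k_eq = 0.89481 + 72 = 72.895 N/mm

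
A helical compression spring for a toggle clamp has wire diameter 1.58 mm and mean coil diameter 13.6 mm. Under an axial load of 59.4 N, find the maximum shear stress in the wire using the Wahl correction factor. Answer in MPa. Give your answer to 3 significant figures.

Spring index C = D/d = 13.6/1.58 = 8.6076
K_W = (4C−1)/(4C−4) + 0.615/C = 33.430/30.430 + 0.0714 = 1.1700
τ₀ = 8FD/(πd³) = 8·59.4·13.6/(π·1.58³) = 6462.72/12.391 = 521.55 MPa
τ_max = K·τ₀ = 1.1700 × 521.55 = 610.23 MPa

610 MPa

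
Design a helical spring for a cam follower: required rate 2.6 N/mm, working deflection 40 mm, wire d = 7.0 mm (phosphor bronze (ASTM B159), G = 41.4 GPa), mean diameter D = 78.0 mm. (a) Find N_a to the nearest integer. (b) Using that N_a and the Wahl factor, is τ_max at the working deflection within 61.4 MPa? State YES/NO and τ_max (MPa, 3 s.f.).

N_a = Gd⁴/(8D³k) = (41.4×10³)(7.0⁴)/(8·78.0³·2.6) = 10.07 → N_a = 10
Actual rate k = Gd⁴/(8D³·10) = 2.6183 N/mm
Working load F = kδ = 2.6183·40 = 104.73 N
C = 78.0/7.0 = 11.1429; K_W = (4C−1)/(4C−4)+0.615/C = 1.1291
τ_max = K_W·8FD/(πd³) = 1.1291·60.648 = 68.48 MPa
τ_max > 61.4 MPa → exceeds allowable

(a) 10 coils; (b) NO, τ_max = 68.5 MPa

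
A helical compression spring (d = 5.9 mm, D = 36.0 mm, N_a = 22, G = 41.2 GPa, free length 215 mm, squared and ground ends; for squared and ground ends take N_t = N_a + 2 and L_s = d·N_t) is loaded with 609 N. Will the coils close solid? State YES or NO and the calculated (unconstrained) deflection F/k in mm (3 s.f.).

k = Gd⁴/(8D³N_a) = (41.2×10³)(5.9⁴)/(8·36.0³·22) = 6.0797 N/mm
N_t = 24; L_s = 5.9·24 = 141.6 mm; δ_solid = L₀ − L_s = 215 − 141.6 = 73.4 mm
δ = F/k = 609/6.0797 = 100.17 mm
δ ≥ δ_solid → spring goes solid

YES, δ = 100 mm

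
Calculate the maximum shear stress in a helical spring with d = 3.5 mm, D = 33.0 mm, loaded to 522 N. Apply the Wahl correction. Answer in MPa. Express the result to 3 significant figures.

Spring index C = D/d = 33.0/3.5 = 9.4286
K_W = (4C−1)/(4C−4) + 0.615/C = 36.714/33.714 + 0.0652 = 1.1542
τ₀ = 8FD/(πd³) = 8·522·33.0/(π·3.5³) = 137808/134.7 = 1023.1 MPa
τ_max = K·τ₀ = 1.1542 × 1023.1 = 1180.9 MPa

1180 MPa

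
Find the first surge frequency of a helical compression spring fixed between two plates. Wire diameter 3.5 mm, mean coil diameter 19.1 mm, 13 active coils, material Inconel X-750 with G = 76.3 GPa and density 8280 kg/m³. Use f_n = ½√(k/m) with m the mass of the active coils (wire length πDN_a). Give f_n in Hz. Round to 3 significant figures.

k = Gd⁴/(8D³N_a) = (76.3×10³)(3.5⁴)/(8·19.1³·13) = 15.8 N/mm = 15800 N/m
Wire length L = πDN_a = π·19.1·13 = 780.06 mm
m = ρ·(πd²/4)·L = 8280 × 9.6211×10⁻⁶ m² × 0.78006 m = 0.062142 kg
f_n = ½√(k/m) = 0.5·√(15800/0.062142) = 0.5·√(2.5426e+05) = 252.12 Hz

252 Hz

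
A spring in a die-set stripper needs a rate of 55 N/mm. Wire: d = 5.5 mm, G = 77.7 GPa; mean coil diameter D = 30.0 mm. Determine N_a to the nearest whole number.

N_a = Gd⁴/(8D³k) = (77.7×10³ × 5.5⁴)/(8 × 30.0³ × 55)
    = 7.11004e+07 / 1.188e+07 = 5.985 → 6 coils

6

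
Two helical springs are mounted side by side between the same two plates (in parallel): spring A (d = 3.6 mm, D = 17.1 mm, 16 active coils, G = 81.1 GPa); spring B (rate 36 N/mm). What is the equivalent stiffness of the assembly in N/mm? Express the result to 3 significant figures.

57.3 N/mm

k_A = Gd⁴/(8D³N_a) = (81.1×10³)(3.6⁴)/(8·17.1³·16) = 21.283 N/mm
Parallel: k_eq = 21.283 + 36 = 57.283 N/mm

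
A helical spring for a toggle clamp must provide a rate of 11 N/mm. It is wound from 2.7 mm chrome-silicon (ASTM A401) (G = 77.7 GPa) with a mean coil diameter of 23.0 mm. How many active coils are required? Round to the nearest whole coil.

4

N_a = Gd⁴/(8D³k) = (77.7×10³ × 2.7⁴)/(8 × 23.0³ × 11)
    = 4.1293e+06 / 1.0707e+06 = 3.857 → 4 coils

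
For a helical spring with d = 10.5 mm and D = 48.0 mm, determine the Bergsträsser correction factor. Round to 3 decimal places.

C = D/d = 48.0/10.5 = 4.5714
K_B = (4C+2)/(4C−3) = 20.286/15.286 = 1.3271

1.327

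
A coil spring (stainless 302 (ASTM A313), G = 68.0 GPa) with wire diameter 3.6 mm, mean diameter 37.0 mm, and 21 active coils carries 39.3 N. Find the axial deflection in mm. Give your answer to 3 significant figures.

k = Gd⁴/(8D³N_a) = (68.0×10³)(3.6⁴)/(8·37.0³·21) = 1.3422 N/mm
δ = F/k = 39.3 / 1.3422 = 29.281 mm

29.3 mm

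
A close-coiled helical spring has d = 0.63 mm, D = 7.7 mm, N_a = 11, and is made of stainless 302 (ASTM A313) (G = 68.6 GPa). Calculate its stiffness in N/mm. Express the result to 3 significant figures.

k = Gd⁴/(8D³N_a) = (68.6×10³ × 0.63⁴) / (8 × 7.7³ × 11)
  = 10806.5 / 40174.9 = 0.26899 N/mm

0.269 N/mm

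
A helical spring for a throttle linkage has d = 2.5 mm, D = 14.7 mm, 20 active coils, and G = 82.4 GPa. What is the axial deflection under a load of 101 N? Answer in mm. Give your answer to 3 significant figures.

15.9 mm

k = Gd⁴/(8D³N_a) = (82.4×10³)(2.5⁴)/(8·14.7³·20) = 6.3331 N/mm
δ = F/k = 101 / 6.3331 = 15.948 mm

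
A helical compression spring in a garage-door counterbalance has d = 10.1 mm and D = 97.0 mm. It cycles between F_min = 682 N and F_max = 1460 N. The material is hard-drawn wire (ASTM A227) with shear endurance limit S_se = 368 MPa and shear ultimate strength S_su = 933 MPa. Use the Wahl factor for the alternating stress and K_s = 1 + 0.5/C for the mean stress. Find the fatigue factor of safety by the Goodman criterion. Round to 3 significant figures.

C = D/d = 97.0/10.1 = 9.6040; K_W = (4C−1)/(4C−4)+0.615/C = 1.1512; K_s = 1+0.5/C = 1.0521
F_a = (F_max−F_min)/2 = 389 N; F_m = (F_max+F_min)/2 = 1071 N
τ_a = K_W·8F_aD/(πd³) = 1.1512 × 93.26 = 107.36 MPa
τ_m = K_s·8F_mD/(πd³) = 1.0521 × 256.77 = 270.13 MPa
Goodman: 1/n_f = τ_a/S_se + τ_m/S_su = 107.36/368 + 270.13/933 = 0.29174 + 0.28953 = 0.58128
n_f = 1/0.58128 = 1.72

1.72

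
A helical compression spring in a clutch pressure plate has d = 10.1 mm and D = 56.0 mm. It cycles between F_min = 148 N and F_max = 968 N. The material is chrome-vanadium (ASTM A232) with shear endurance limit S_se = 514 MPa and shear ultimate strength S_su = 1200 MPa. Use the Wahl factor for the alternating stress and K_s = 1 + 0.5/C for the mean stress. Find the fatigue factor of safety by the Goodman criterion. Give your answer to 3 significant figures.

C = D/d = 56.0/10.1 = 5.5446; K_W = (4C−1)/(4C−4)+0.615/C = 1.2760; K_s = 1+0.5/C = 1.0902
F_a = (F_max−F_min)/2 = 410 N; F_m = (F_max+F_min)/2 = 558 N
τ_a = K_W·8F_aD/(πd³) = 1.2760 × 56.748 = 72.407 MPa
τ_m = K_s·8F_mD/(πd³) = 1.0902 × 77.232 = 84.197 MPa
Goodman: 1/n_f = τ_a/S_se + τ_m/S_su = 72.407/514 + 84.197/1200 = 0.14087 + 0.07016 = 0.21103
n_f = 1/0.21103 = 4.739

4.74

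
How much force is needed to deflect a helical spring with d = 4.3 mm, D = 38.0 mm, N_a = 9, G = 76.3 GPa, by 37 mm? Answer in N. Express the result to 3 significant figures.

k = Gd⁴/(8D³N_a) = (76.3×10³)(4.3⁴)/(8·38.0³·9) = 6.6026 N/mm
F = k·δ = 6.6026 × 37 = 244.3 N

244 N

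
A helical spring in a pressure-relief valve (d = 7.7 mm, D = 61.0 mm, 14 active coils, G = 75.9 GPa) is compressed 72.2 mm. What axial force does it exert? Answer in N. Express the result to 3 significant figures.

758 N

k = Gd⁴/(8D³N_a) = (75.9×10³)(7.7⁴)/(8·61.0³·14) = 10.495 N/mm
F = k·δ = 10.495 × 72.2 = 757.76 N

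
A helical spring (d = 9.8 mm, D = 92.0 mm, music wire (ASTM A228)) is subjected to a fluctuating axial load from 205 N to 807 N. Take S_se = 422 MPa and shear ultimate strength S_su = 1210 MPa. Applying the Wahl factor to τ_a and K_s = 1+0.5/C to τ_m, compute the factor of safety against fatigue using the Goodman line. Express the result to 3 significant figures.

C = D/d = 92.0/9.8 = 9.3878; K_W = (4C−1)/(4C−4)+0.615/C = 1.1549; K_s = 1+0.5/C = 1.0533
F_a = (F_max−F_min)/2 = 301 N; F_m = (F_max+F_min)/2 = 506 N
τ_a = K_W·8F_aD/(πd³) = 1.1549 × 74.923 = 86.531 MPa
τ_m = K_s·8F_mD/(πd³) = 1.0533 × 125.95 = 132.66 MPa
Goodman: 1/n_f = τ_a/S_se + τ_m/S_su = 86.531/422 + 132.66/1210 = 0.20505 + 0.10964 = 0.31468
n_f = 1/0.31468 = 3.178

3.18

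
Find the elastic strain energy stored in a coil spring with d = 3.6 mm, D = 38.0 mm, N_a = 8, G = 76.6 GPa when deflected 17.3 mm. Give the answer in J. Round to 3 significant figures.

0.548 J

k = Gd⁴/(8D³N_a) = (76.6×10³)(3.6⁴)/(8·38.0³·8) = 3.6636 N/mm
U = ½kδ² = 0.5 × 3.6636 × 17.3² = 548.24 N·mm = 0.54824 J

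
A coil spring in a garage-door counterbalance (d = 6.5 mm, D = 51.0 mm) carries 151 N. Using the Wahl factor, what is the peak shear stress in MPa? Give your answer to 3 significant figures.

Spring index C = D/d = 51.0/6.5 = 7.8462
K_W = (4C−1)/(4C−4) + 0.615/C = 30.385/27.385 + 0.0784 = 1.1879
τ₀ = 8FD/(πd³) = 8·151·51.0/(π·6.5³) = 61608/862.76 = 71.408 MPa
τ_max = K·τ₀ = 1.1879 × 71.408 = 84.828 MPa

84.8 MPa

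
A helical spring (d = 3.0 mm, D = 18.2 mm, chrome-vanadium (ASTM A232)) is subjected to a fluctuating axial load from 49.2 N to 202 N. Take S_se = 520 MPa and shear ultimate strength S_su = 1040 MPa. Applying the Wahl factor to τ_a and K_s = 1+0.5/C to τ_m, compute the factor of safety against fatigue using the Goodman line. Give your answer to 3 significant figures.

1.85

C = D/d = 18.2/3.0 = 6.0667; K_W = (4C−1)/(4C−4)+0.615/C = 1.2494; K_s = 1+0.5/C = 1.0824
F_a = (F_max−F_min)/2 = 76.4 N; F_m = (F_max+F_min)/2 = 125.6 N
τ_a = K_W·8F_aD/(πd³) = 1.2494 × 131.14 = 163.85 MPa
τ_m = K_s·8F_mD/(πd³) = 1.0824 × 215.59 = 233.36 MPa
Goodman: 1/n_f = τ_a/S_se + τ_m/S_su = 163.85/520 + 233.36/1040 = 0.31509 + 0.22439 = 0.53948
n_f = 1/0.53948 = 1.854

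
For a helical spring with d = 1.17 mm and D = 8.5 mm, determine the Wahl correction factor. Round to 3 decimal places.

1.204

C = D/d = 8.5/1.17 = 7.2650
K_W = (4C−1)/(4C−4) + 0.615/C = 28.060/25.060 + 0.0847 = 1.2044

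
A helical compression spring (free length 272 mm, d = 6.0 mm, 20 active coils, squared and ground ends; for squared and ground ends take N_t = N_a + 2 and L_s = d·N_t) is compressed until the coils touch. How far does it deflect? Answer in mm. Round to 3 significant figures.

140 mm

N_t = 22; L_s = 6.0·22 = 132 mm
δ_solid = L₀ − L_s = 272 − 132 = 140 mm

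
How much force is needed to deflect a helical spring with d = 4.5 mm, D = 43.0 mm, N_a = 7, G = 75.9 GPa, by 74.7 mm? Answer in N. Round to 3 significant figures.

522 N

k = Gd⁴/(8D³N_a) = (75.9×10³)(4.5⁴)/(8·43.0³·7) = 6.9903 N/mm
F = k·δ = 6.9903 × 74.7 = 522.18 N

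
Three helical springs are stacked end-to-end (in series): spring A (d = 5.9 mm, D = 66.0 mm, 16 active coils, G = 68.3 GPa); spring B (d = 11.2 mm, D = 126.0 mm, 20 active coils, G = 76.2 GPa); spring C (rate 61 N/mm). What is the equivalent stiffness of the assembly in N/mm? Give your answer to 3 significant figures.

1.37 N/mm

k_A = Gd⁴/(8D³N_a) = (68.3×10³)(5.9⁴)/(8·66.0³·16) = 2.249 N/mm
k_B = Gd⁴/(8D³N_a) = (76.2×10³)(11.2⁴)/(8·126.0³·20) = 3.7462 N/mm
Series: 1/k_eq = 1/2.249 + 1/3.7462 + 1/61 = 0.72797; k_eq = 1.3737 N/mm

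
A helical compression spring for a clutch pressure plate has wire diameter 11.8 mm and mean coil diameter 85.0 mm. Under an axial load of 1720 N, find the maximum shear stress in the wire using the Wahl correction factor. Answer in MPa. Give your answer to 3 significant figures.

Spring index C = D/d = 85.0/11.8 = 7.2034
K_W = (4C−1)/(4C−4) + 0.615/C = 27.814/24.814 + 0.0854 = 1.2063
τ₀ = 8FD/(πd³) = 8·1720·85.0/(π·11.8³) = 1.1696e+06/5161.7 = 226.59 MPa
τ_max = K·τ₀ = 1.2063 × 226.59 = 273.33 MPa

273 MPa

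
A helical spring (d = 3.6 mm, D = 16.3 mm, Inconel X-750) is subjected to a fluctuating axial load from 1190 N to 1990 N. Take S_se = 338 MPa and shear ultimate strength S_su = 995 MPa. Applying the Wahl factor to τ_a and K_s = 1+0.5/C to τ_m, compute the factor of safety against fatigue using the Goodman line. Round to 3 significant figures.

0.334

C = D/d = 16.3/3.6 = 4.5278; K_W = (4C−1)/(4C−4)+0.615/C = 1.3484; K_s = 1+0.5/C = 1.1104
F_a = (F_max−F_min)/2 = 400 N; F_m = (F_max+F_min)/2 = 1590 N
τ_a = K_W·8F_aD/(πd³) = 1.3484 × 355.86 = 479.85 MPa
τ_m = K_s·8F_mD/(πd³) = 1.1104 × 1414.5 = 1570.8 MPa
Goodman: 1/n_f = τ_a/S_se + τ_m/S_su = 479.85/338 + 1570.8/995 = 1.41968 + 1.57865 = 2.9983
n_f = 1/2.9983 = 0.3335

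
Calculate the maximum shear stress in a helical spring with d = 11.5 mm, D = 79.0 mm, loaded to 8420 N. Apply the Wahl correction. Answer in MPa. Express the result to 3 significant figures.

Spring index C = D/d = 79.0/11.5 = 6.8696
K_W = (4C−1)/(4C−4) + 0.615/C = 26.478/23.478 + 0.0895 = 1.2173
τ₀ = 8FD/(πd³) = 8·8420·79.0/(π·11.5³) = 5.32144e+06/4778 = 1113.7 MPa
τ_max = K·τ₀ = 1.2173 × 1113.7 = 1355.8 MPa

1360 MPa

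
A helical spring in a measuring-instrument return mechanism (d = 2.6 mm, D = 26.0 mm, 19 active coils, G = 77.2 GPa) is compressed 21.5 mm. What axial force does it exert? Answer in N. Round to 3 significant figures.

28.4 N

k = Gd⁴/(8D³N_a) = (77.2×10³)(2.6⁴)/(8·26.0³·19) = 1.3205 N/mm
F = k·δ = 1.3205 × 21.5 = 28.391 N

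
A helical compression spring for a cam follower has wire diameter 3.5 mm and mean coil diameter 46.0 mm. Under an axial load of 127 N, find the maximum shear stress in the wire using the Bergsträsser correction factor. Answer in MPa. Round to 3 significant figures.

Spring index C = D/d = 46.0/3.5 = 13.1429
K_B = (4C+2)/(4C−3) = 54.571/49.571 = 1.1009
τ₀ = 8FD/(πd³) = 8·127·46.0/(π·3.5³) = 46736/134.7 = 346.97 MPa
τ_max = K·τ₀ = 1.1009 × 346.97 = 381.97 MPa

382 MPa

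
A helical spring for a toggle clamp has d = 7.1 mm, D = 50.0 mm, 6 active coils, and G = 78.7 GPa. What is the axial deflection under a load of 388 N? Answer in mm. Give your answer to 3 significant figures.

11.6 mm

k = Gd⁴/(8D³N_a) = (78.7×10³)(7.1⁴)/(8·50.0³·6) = 33.332 N/mm
δ = F/k = 388 / 33.332 = 11.641 mm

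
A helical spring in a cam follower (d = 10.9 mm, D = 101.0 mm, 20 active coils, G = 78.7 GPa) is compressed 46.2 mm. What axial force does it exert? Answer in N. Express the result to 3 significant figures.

k = Gd⁴/(8D³N_a) = (78.7×10³)(10.9⁴)/(8·101.0³·20) = 6.739 N/mm
F = k·δ = 6.739 × 46.2 = 311.34 N

311 N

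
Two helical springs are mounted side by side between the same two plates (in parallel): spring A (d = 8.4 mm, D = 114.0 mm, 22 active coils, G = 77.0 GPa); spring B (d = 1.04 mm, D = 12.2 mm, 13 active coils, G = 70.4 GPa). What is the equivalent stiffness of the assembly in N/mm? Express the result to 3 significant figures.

1.91 N/mm

k_A = Gd⁴/(8D³N_a) = (77.0×10³)(8.4⁴)/(8·114.0³·22) = 1.4702 N/mm
k_B = Gd⁴/(8D³N_a) = (70.4×10³)(1.04⁴)/(8·12.2³·13) = 0.43611 N/mm
Parallel: k_eq = 1.4702 + 0.43611 = 1.9063 N/mm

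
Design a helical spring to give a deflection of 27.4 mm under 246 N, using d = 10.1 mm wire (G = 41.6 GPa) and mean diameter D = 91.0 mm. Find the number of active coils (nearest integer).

8

Required rate k = F/δ = 246/27.4 = 8.9781 N/mm
N_a = Gd⁴/(8D³k) = (41.6×10³ × 10.1⁴)/(8 × 91.0³ × 8.9781)
    = 4.32891e+08 / 5.41251e+07 = 7.998 → 8 coils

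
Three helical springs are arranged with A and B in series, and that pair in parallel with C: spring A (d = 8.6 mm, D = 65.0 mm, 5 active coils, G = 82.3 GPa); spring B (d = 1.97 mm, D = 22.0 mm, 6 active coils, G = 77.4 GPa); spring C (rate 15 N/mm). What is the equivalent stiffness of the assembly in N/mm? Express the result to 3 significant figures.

17.2 N/mm

k_A = Gd⁴/(8D³N_a) = (82.3×10³)(8.6⁴)/(8·65.0³·5) = 40.982 N/mm
k_B = Gd⁴/(8D³N_a) = (77.4×10³)(1.97⁴)/(8·22.0³·6) = 2.2808 N/mm
Springs A,B series: k_AB = 1/(1/40.982+1/2.2808) = 2.1606 N/mm; parallel with C: k_eq = 2.1606+15 = 17.161 N/mm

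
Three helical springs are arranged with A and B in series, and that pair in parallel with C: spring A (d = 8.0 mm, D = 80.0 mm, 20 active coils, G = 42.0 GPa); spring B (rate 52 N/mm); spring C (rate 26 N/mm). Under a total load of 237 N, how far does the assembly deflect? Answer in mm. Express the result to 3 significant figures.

8.46 mm

k_A = Gd⁴/(8D³N_a) = (42.0×10³)(8.0⁴)/(8·80.0³·20) = 2.1 N/mm
Springs A,B series: k_AB = 1/(1/2.1+1/52) = 2.0185 N/mm; parallel with C: k_eq = 2.0185+26 = 28.018 N/mm
δ = F/k_eq = 237/28.018 = 8.4587 mm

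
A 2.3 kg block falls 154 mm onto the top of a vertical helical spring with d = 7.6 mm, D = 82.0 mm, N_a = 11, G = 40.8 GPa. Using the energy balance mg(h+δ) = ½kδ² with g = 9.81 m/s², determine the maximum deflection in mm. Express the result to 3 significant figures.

k = Gd⁴/(8D³N_a) = (40.8×10³)(7.6⁴)/(8·82.0³·11) = 2.8054 N/mm
W = mg = 2.3 × 9.81 = 22.563 N
½kδ² − Wδ − Wh = 0 → δ = (W + √(W² + 2kWh))/k
δ = (22.563 + √(509.09 + 19495.7))/2.8054 = (22.563 + 141.44)/2.8054 = 58.46 mm

58.5 mm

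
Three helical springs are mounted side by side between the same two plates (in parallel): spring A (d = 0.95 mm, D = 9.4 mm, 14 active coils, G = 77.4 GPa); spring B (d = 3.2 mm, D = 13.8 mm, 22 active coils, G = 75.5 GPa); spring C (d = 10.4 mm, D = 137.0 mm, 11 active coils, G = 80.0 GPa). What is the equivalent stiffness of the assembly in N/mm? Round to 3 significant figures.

21.9 N/mm

k_A = Gd⁴/(8D³N_a) = (77.4×10³)(0.95⁴)/(8·9.4³·14) = 0.67769 N/mm
k_B = Gd⁴/(8D³N_a) = (75.5×10³)(3.2⁴)/(8·13.8³·22) = 17.116 N/mm
k_C = Gd⁴/(8D³N_a) = (80.0×10³)(10.4⁴)/(8·137.0³·11) = 4.136 N/mm
Parallel: k_eq = 0.67769 + 17.116 + 4.136 = 21.929 N/mm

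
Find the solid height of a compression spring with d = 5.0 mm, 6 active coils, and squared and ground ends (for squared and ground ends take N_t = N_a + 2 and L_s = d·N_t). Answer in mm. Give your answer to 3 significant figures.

squared and ground ends: N_t = N_a + 2 = 6 + 2 = 8
L_s = d·N_t = 5.0 × 8 = 40 mm

40.0 mm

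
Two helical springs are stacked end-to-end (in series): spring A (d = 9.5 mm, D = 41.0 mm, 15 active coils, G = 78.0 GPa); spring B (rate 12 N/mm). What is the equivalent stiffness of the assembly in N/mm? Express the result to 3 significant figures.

10.4 N/mm

k_A = Gd⁴/(8D³N_a) = (78.0×10³)(9.5⁴)/(8·41.0³·15) = 76.817 N/mm
Series: 1/k_eq = 1/76.817 + 1/12 = 0.096351; k_eq = 10.379 N/mm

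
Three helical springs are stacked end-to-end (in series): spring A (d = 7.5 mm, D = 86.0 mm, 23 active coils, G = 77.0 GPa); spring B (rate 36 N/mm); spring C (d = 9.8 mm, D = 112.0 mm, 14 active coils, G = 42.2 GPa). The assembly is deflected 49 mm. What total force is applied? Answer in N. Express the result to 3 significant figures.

k_A = Gd⁴/(8D³N_a) = (77.0×10³)(7.5⁴)/(8·86.0³·23) = 2.0817 N/mm
k_C = Gd⁴/(8D³N_a) = (42.2×10³)(9.8⁴)/(8·112.0³·14) = 2.4737 N/mm
Series: 1/k_eq = 1/2.0817 + 1/36 + 1/2.4737 = 0.9124; k_eq = 1.096 N/mm
F = k_eq·δ = 1.096·49 = 53.704 N

53.7 N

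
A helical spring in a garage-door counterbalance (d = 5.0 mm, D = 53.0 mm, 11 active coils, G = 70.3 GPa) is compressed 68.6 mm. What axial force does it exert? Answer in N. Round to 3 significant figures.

k = Gd⁴/(8D³N_a) = (70.3×10³)(5.0⁴)/(8·53.0³·11) = 3.3537 N/mm
F = k·δ = 3.3537 × 68.6 = 230.06 N

230 N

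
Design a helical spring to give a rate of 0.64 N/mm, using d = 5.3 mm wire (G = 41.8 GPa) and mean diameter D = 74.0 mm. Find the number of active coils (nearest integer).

N_a = Gd⁴/(8D³k) = (41.8×10³ × 5.3⁴)/(8 × 74.0³ × 0.64)
    = 3.29822e+07 / 2.07475e+06 = 15.9 → 16 coils

16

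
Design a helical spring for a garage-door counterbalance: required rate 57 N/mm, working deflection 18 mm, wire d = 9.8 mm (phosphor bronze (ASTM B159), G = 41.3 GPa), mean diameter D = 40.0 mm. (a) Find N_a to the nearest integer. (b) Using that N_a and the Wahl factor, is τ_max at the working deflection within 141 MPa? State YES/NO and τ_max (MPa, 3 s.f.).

N_a = Gd⁴/(8D³k) = (41.3×10³)(9.8⁴)/(8·40.0³·57) = 13.05 → N_a = 13
Actual rate k = Gd⁴/(8D³·13) = 57.232 N/mm
Working load F = kδ = 57.232·18 = 1030.2 N
C = 40.0/9.8 = 4.0816; K_W = (4C−1)/(4C−4)+0.615/C = 1.3941
τ_max = K_W·8FD/(πd³) = 1.3941·111.49 = 155.42 MPa
τ_max > 141 MPa → exceeds allowable

(a) 13 coils; (b) NO, τ_max = 155 MPa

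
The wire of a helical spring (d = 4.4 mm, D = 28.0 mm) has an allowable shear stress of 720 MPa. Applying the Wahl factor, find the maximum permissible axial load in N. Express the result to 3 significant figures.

C = D/d = 28.0/4.4 = 6.3636
K_W = (4C−1)/(4C−4) + 0.615/C = 24.455/21.455 + 0.0966 = 1.2365
τ_max = K·8FD/(πd³) → F_max = τ_allow·πd³/(8DK)
F_max = 720·π·4.4³/(8·28.0·1.2365) = 1.9268e+05/276.97 = 695.68 N

696 N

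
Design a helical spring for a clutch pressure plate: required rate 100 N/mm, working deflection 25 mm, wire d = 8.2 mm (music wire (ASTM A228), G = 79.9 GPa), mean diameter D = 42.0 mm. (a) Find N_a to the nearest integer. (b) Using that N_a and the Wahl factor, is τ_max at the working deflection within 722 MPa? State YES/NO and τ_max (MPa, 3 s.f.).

N_a = Gd⁴/(8D³k) = (79.9×10³)(8.2⁴)/(8·42.0³·100) = 6.095 → N_a = 6
Actual rate k = Gd⁴/(8D³·6) = 101.58 N/mm
Working load F = kδ = 101.58·25 = 2539.5 N
C = 42.0/8.2 = 5.1220; K_W = (4C−1)/(4C−4)+0.615/C = 1.3020
τ_max = K_W·8FD/(πd³) = 1.3020·492.61 = 641.39 MPa
τ_max ≤ 722 MPa → acceptable

(a) 6 coils; (b) YES, τ_max = 641 MPa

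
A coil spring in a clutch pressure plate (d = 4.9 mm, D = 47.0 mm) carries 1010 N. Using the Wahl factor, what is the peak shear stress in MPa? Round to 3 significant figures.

1180 MPa

Spring index C = D/d = 47.0/4.9 = 9.5918
K_W = (4C−1)/(4C−4) + 0.615/C = 37.367/34.367 + 0.0641 = 1.1514
τ₀ = 8FD/(πd³) = 8·1010·47.0/(π·4.9³) = 379760/369.61 = 1027.5 MPa
τ_max = K·τ₀ = 1.1514 × 1027.5 = 1183 MPa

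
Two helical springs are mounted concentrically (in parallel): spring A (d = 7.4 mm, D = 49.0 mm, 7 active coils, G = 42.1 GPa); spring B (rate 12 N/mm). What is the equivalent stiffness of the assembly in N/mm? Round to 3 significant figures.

31.2 N/mm

k_A = Gd⁴/(8D³N_a) = (42.1×10³)(7.4⁴)/(8·49.0³·7) = 19.162 N/mm
Parallel: k_eq = 19.162 + 12 = 31.162 N/mm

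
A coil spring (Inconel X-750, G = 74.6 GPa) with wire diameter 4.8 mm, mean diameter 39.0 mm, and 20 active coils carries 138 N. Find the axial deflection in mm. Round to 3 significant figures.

33.1 mm

k = Gd⁴/(8D³N_a) = (74.6×10³)(4.8⁴)/(8·39.0³·20) = 4.1724 N/mm
δ = F/k = 138 / 4.1724 = 33.074 mm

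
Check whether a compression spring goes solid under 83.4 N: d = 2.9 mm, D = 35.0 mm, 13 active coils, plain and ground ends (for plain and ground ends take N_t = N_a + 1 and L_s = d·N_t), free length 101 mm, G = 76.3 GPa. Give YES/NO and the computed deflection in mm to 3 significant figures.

k = Gd⁴/(8D³N_a) = (76.3×10³)(2.9⁴)/(8·35.0³·13) = 1.2103 N/mm
N_t = 14; L_s = 2.9·14 = 40.6 mm; δ_solid = L₀ − L_s = 101 − 40.6 = 60.4 mm
δ = F/k = 83.4/1.2103 = 68.911 mm
δ ≥ δ_solid → spring goes solid

YES, δ = 68.9 mm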